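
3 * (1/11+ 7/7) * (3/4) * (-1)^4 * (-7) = -189/11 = -17.18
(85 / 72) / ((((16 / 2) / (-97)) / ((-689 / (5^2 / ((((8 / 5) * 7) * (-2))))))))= -7953127 / 900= -8836.81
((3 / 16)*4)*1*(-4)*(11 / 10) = -33 / 10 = -3.30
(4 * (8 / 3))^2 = 1024 / 9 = 113.78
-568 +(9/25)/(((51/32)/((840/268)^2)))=-43176440/76313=-565.78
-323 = -323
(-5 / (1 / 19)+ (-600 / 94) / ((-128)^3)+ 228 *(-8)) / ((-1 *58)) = 47287107509 / 1429209088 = 33.09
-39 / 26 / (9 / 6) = -1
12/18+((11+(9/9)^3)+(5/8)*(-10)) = 77/12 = 6.42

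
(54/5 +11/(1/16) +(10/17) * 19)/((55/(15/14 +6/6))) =34858/4675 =7.46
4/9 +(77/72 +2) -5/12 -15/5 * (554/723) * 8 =-265361/17352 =-15.29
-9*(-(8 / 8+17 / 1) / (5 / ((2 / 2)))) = 162 / 5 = 32.40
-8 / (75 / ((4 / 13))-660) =32 / 1665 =0.02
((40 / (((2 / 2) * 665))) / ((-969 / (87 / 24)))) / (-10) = 29 / 1288770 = 0.00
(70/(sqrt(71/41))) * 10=700 * sqrt(2911)/71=531.94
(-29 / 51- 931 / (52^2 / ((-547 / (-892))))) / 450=-95919179 / 55354665600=-0.00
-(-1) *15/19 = 15/19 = 0.79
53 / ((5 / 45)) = 477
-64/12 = -16/3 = -5.33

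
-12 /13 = -0.92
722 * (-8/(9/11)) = -7059.56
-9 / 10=-0.90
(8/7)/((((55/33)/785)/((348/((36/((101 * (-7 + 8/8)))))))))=-22072944/7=-3153277.71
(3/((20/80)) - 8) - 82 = -78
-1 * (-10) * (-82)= -820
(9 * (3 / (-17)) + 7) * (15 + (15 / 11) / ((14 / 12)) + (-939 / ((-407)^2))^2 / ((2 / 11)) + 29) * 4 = 290249421082472 / 296846486629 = 977.78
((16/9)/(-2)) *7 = -6.22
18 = 18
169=169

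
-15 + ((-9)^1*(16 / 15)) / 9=-241 / 15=-16.07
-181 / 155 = -1.17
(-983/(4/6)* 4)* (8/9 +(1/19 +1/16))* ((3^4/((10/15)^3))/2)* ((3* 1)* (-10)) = 29527791435/1216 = 24282723.22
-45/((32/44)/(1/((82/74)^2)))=-677655/13448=-50.39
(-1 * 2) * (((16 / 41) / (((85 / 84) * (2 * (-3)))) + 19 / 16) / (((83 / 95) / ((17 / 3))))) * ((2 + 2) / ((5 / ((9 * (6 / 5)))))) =-10709901 / 85075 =-125.89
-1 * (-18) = 18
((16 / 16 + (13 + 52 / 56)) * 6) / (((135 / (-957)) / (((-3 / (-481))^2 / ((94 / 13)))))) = -200013 / 58552130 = -0.00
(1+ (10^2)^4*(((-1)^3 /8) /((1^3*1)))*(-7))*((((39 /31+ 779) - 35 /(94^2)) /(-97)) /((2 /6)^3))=-504923151858050241 /26569852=-19003611757.34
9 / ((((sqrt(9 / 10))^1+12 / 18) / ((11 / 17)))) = 3.61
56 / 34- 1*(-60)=1048 / 17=61.65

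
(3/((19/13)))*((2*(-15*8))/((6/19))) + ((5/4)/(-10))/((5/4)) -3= -1563.10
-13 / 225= -0.06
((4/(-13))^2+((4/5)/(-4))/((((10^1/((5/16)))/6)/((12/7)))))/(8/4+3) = 719/118300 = 0.01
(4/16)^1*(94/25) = 47/50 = 0.94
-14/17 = -0.82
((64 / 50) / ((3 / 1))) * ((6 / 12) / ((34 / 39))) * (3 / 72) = 13 / 1275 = 0.01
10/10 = 1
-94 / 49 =-1.92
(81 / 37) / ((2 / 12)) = 486 / 37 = 13.14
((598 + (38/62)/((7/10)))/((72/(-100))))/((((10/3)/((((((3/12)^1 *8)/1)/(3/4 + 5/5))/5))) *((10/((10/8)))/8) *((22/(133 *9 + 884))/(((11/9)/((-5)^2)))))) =-270438436/1025325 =-263.76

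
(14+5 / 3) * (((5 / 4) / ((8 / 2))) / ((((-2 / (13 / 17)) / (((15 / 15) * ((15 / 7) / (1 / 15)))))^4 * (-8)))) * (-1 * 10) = 28669498330078125 / 205346735104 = 139615.07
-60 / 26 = -30 / 13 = -2.31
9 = 9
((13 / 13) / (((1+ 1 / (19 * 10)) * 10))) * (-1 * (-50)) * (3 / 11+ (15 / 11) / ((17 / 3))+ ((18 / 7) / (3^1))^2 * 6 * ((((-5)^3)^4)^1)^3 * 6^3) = 120612652972340583801269531254468800 / 1750133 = 68916278347040244256447670000.00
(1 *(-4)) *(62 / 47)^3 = -9.18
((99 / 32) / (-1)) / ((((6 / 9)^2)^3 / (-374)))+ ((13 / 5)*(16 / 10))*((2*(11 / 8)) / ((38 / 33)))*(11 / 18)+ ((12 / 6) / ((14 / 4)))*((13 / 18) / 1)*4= 404103739181 / 30643200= 13187.39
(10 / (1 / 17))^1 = 170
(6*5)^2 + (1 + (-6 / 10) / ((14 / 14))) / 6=13501 / 15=900.07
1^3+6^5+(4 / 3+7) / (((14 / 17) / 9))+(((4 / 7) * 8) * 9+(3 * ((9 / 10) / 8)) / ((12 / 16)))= 1107353 / 140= 7909.66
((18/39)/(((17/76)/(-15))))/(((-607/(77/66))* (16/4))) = 1995/134147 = 0.01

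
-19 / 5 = -3.80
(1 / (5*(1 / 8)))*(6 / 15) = 16 / 25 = 0.64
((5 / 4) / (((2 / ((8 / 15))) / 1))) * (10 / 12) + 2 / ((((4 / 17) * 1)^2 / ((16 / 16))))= 2621 / 72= 36.40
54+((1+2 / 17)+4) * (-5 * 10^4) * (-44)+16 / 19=3636617714 / 323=11258878.37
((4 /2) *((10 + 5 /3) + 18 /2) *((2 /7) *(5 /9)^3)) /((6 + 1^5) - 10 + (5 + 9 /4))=124000 /260253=0.48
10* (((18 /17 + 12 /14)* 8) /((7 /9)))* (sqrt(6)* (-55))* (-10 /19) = 4752000* sqrt(6) /833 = 13973.56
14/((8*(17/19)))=133/68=1.96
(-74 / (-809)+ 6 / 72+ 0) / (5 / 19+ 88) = 32243 / 16280316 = 0.00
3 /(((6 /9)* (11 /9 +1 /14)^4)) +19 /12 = 27022881763 /8470941132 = 3.19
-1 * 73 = -73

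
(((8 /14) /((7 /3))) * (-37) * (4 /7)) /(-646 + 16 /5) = 0.01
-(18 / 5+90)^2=-219024 / 25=-8760.96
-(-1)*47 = 47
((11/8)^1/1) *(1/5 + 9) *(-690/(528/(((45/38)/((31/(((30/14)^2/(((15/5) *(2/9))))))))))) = -4.35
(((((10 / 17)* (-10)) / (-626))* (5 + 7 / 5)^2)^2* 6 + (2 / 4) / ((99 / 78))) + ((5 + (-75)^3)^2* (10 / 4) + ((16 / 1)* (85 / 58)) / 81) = 325506386821138939375105 / 731580666399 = 444935742251.57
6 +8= 14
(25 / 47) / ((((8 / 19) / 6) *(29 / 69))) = 98325 / 5452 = 18.03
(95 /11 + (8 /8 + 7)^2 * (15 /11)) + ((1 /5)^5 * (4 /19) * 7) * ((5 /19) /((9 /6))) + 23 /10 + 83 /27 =13574107463 /134021250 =101.28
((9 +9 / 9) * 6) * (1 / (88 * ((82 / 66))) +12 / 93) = 21075 / 2542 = 8.29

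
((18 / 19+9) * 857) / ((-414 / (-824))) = 7414764 / 437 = 16967.42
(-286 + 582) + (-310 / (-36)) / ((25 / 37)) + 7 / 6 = 13946 / 45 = 309.91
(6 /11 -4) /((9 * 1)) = -38 /99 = -0.38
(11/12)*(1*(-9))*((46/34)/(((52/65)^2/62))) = -588225/544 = -1081.30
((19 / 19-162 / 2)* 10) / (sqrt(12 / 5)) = -400* sqrt(15) / 3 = -516.40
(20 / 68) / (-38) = -5 / 646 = -0.01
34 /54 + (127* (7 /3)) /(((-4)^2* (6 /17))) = 53.11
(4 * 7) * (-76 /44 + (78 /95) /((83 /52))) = -2945572 /86735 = -33.96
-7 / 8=-0.88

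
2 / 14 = 1 / 7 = 0.14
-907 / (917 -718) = -907 / 199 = -4.56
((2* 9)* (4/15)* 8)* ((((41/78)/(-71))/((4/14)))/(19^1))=-4592/87685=-0.05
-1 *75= -75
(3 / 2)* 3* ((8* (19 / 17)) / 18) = 38 / 17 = 2.24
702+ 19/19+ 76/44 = 7752/11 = 704.73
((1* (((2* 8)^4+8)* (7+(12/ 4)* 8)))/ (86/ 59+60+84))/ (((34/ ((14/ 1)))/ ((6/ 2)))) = 17255.54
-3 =-3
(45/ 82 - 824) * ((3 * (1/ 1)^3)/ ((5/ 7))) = -1417983/ 410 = -3458.50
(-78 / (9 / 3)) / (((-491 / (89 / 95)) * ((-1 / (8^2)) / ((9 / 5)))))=-1332864 / 233225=-5.71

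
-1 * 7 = -7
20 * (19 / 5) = 76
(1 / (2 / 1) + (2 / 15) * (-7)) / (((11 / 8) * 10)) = -26 / 825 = -0.03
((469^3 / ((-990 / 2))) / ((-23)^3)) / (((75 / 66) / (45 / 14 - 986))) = -14813.97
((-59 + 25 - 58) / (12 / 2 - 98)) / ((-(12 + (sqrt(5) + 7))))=-19 / 356 + sqrt(5) / 356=-0.05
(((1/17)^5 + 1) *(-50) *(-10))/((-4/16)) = -2839716000/1419857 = -2000.00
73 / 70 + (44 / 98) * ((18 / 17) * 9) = 44327 / 8330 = 5.32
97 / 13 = 7.46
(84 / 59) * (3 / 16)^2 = 189 / 3776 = 0.05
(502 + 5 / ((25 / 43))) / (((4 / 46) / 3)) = 176157 / 10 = 17615.70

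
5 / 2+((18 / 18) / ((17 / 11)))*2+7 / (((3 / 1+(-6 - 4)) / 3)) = 27 / 34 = 0.79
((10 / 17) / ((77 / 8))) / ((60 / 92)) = 0.09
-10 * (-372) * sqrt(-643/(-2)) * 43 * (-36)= -2879280 * sqrt(1286)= -103253405.60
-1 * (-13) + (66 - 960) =-881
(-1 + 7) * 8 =48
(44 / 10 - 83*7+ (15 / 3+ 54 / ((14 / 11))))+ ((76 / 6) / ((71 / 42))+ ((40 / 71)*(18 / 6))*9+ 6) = -1243661 / 2485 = -500.47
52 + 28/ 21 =160/ 3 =53.33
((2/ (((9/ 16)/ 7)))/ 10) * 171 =2128/ 5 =425.60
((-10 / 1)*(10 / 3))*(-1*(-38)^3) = -5487200 / 3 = -1829066.67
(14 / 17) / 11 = 14 / 187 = 0.07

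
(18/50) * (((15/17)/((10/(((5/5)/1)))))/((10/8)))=54/2125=0.03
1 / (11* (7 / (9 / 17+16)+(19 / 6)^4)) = 364176 / 404518675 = 0.00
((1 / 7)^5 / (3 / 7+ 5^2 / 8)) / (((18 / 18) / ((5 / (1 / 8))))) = 0.00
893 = 893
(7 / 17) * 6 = 42 / 17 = 2.47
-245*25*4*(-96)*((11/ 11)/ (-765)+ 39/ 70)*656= 43737881600/ 51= 857605521.57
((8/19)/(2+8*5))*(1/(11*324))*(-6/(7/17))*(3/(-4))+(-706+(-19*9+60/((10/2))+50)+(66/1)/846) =-21181172753/25991658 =-814.92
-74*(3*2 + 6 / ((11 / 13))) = -10656 / 11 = -968.73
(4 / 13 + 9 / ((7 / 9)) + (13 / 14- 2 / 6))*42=6811 / 13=523.92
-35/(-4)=35/4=8.75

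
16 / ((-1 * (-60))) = 4 / 15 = 0.27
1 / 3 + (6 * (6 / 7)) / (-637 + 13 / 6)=26015 / 79989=0.33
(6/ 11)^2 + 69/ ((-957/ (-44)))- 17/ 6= 0.64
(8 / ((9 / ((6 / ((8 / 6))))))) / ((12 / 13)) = 13 / 3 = 4.33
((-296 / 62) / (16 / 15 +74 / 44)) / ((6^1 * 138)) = -4070 / 1940073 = -0.00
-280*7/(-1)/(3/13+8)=25480/107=238.13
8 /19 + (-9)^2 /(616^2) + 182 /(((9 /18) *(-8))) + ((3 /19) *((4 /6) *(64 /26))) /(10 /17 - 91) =-6494288300153 /144056296384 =-45.08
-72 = -72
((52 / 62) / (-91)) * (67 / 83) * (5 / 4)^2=-1675 / 144088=-0.01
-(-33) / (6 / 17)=187 / 2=93.50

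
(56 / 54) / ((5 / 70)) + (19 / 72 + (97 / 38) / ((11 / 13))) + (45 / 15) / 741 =10448201 / 586872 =17.80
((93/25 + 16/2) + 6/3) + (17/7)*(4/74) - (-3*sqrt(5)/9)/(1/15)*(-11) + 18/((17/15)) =3272929/110075 - 55*sqrt(5) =-93.25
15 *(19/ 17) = 285/ 17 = 16.76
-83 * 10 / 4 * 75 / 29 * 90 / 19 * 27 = -37816875 / 551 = -68633.17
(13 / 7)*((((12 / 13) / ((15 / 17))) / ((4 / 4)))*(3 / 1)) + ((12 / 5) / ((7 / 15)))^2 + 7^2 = 81.28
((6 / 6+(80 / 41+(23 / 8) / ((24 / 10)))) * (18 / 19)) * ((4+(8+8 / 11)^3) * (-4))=-10901677395 / 1036849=-10514.24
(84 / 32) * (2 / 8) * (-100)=-525 / 8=-65.62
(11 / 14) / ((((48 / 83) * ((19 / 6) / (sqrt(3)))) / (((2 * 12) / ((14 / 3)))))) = 8217 * sqrt(3) / 3724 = 3.82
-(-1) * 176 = 176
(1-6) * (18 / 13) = -90 / 13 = -6.92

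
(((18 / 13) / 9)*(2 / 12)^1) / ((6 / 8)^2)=16 / 351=0.05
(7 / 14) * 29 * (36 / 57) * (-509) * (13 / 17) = -1151358 / 323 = -3564.58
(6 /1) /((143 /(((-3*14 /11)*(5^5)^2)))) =-2460937500 /1573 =-1564486.65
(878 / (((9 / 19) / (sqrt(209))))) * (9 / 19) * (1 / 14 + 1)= 6585 * sqrt(209) / 7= 13599.75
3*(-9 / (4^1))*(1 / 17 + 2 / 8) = -567 / 272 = -2.08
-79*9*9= -6399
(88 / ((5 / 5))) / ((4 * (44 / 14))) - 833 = -826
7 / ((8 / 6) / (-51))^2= 163863 / 16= 10241.44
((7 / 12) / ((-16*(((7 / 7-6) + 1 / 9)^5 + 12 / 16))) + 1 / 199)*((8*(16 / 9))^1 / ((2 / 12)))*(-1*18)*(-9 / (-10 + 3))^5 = -59970480352775712 / 2205718108891157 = -27.19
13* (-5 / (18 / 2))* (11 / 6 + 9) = -4225 / 54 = -78.24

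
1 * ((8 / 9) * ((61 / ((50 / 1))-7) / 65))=-1156 / 14625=-0.08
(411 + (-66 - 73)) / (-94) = -136 / 47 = -2.89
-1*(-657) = 657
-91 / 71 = -1.28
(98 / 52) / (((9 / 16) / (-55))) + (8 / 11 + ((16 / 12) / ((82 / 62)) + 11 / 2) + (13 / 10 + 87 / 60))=-36786641 / 211068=-174.29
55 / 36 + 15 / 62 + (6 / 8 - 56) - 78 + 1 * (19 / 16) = -581627 / 4464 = -130.29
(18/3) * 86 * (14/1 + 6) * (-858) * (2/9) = -1967680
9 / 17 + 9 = 162 / 17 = 9.53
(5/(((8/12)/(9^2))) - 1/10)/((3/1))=3037/15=202.47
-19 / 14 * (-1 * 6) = 57 / 7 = 8.14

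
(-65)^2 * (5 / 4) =21125 / 4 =5281.25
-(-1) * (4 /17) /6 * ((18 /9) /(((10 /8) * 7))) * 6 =32 /595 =0.05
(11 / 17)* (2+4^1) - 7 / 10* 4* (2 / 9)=3.26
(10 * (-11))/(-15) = 22/3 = 7.33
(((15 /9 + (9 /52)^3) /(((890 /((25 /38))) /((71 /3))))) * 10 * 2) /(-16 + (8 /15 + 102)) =106082875 /15692696448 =0.01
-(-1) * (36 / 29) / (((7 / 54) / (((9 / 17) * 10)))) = 174960 / 3451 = 50.70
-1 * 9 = -9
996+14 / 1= 1010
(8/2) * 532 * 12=25536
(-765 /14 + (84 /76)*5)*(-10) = 491.17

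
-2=-2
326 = 326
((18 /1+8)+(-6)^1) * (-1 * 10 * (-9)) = 1800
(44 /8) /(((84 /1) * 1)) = 11 /168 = 0.07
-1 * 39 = -39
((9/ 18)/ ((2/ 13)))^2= 169/ 16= 10.56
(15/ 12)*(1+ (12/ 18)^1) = 2.08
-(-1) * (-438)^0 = 1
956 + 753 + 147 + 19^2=2217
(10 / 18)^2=25 / 81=0.31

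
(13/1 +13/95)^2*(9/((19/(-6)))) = -84105216/171475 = -490.48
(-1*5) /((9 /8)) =-40 /9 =-4.44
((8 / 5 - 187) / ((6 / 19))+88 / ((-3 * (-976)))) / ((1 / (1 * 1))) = -537169 / 915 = -587.07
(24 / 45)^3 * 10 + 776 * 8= 4191424 / 675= 6209.52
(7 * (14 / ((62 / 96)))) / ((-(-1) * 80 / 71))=20874 / 155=134.67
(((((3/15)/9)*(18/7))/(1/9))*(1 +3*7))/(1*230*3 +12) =22/1365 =0.02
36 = 36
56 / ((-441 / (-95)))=760 / 63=12.06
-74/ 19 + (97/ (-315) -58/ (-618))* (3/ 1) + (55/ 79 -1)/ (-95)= -4.53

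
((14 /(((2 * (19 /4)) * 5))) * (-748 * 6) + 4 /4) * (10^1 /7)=-251138 /133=-1888.26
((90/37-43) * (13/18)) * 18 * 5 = -97565/37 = -2636.89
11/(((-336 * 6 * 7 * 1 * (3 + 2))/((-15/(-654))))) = -0.00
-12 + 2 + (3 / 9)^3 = -269 / 27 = -9.96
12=12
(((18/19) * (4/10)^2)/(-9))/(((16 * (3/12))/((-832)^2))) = -2914.63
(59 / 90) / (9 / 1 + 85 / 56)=1652 / 26505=0.06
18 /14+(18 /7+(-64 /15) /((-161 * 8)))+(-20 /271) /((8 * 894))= 3.86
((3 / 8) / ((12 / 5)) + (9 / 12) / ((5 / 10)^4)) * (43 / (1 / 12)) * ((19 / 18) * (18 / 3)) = 317813 / 8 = 39726.62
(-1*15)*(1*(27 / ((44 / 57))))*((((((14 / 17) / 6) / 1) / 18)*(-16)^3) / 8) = 383040 / 187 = 2048.34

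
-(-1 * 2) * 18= 36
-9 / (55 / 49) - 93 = -5556 / 55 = -101.02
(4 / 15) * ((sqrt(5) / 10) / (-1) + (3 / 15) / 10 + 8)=802 / 375 - 2 * sqrt(5) / 75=2.08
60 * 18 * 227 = 245160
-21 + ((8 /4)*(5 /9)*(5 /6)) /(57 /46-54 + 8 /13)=-17695711 /841941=-21.02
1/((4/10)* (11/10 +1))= 1.19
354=354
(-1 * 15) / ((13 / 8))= -120 / 13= -9.23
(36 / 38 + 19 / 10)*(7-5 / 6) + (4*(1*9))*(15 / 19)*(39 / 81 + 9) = 327217 / 1140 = 287.03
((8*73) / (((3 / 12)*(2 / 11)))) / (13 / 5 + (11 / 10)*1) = 128480 / 37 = 3472.43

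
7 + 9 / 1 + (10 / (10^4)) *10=1601 / 100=16.01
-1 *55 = -55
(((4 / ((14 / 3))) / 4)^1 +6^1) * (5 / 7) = 435 / 98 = 4.44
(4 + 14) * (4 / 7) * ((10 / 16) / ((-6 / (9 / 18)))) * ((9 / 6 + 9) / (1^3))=-45 / 8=-5.62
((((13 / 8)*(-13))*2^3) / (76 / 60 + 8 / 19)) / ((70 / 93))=-133.04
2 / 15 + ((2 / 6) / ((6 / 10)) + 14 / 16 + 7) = 3083 / 360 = 8.56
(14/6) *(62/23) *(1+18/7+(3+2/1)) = 53.91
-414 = -414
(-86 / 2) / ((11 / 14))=-602 / 11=-54.73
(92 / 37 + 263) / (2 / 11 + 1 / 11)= 108053 / 111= 973.45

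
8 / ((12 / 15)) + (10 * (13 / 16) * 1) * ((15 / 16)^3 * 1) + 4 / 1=678127 / 32768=20.69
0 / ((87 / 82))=0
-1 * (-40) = 40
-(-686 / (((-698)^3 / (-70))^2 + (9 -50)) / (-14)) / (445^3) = -2401 / 101909006725529129265395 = -0.00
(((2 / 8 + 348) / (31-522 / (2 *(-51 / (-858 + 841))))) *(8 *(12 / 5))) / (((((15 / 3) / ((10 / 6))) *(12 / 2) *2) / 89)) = -17711 / 60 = -295.18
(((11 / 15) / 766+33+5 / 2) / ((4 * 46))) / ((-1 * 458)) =-203953 / 484142640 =-0.00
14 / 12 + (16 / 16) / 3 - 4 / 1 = -5 / 2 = -2.50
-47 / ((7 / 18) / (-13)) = 10998 / 7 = 1571.14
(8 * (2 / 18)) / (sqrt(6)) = 4 * sqrt(6) / 27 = 0.36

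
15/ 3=5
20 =20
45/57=15/19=0.79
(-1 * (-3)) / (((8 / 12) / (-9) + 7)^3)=59049 / 6539203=0.01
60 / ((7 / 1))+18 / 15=342 / 35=9.77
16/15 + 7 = 121/15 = 8.07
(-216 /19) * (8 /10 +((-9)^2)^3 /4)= -1510420.36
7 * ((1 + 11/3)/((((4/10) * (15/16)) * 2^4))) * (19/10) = 931/90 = 10.34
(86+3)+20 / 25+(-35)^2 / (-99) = 38326 / 495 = 77.43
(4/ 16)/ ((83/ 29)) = 29/ 332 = 0.09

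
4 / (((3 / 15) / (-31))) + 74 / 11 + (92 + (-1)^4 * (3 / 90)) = -521.24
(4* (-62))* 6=-1488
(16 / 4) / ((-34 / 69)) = -138 / 17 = -8.12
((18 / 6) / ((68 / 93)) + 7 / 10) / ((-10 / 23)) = -37559 / 3400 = -11.05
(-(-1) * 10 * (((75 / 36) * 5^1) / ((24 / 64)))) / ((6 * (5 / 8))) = 2000 / 27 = 74.07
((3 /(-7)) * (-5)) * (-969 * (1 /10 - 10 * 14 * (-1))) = -4072707 /14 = -290907.64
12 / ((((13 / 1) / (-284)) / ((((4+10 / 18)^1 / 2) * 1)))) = -23288 / 39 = -597.13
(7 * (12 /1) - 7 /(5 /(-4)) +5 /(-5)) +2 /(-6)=1324 /15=88.27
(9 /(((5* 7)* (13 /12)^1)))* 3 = 324 /455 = 0.71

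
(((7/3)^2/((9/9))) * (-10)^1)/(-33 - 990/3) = 490/3267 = 0.15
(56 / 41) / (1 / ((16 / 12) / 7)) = 32 / 123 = 0.26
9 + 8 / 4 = 11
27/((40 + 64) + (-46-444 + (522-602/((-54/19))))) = 729/9391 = 0.08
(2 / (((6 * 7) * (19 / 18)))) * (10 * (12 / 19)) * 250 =180000 / 2527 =71.23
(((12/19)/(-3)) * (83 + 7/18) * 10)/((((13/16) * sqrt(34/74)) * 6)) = -12640 * sqrt(629)/5967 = -53.13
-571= -571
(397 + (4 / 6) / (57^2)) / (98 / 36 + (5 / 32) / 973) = 120482651296 / 826195791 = 145.83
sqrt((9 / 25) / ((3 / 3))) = 3 / 5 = 0.60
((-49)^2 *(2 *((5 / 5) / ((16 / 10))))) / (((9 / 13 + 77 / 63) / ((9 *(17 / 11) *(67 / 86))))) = 2056914405 / 121088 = 16986.94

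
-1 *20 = -20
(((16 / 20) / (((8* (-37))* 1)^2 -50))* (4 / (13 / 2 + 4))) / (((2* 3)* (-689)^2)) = 8 / 6547183506045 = 0.00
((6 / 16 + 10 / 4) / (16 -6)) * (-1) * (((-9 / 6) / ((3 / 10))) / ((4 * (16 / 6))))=69 / 512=0.13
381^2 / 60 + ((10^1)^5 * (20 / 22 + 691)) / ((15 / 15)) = 15222532257 / 220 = 69193328.44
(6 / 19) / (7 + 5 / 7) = 0.04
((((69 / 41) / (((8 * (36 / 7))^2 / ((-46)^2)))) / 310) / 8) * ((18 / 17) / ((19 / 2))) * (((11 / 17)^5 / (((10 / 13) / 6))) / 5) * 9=11233856594961 / 74610963683968000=0.00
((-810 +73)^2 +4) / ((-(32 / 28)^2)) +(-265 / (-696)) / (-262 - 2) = -19103258683 / 45936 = -415866.83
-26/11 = -2.36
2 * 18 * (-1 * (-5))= 180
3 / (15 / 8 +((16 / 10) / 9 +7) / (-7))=7560 / 2141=3.53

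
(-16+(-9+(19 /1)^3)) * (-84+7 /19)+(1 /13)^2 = -1835209175 /3211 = -571538.20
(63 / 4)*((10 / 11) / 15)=21 / 22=0.95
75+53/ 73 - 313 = -17321/ 73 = -237.27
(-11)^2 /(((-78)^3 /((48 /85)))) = -242 /1680705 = -0.00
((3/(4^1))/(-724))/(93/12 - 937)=1/897036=0.00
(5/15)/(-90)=-0.00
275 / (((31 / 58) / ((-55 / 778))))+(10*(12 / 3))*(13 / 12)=251795 / 36177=6.96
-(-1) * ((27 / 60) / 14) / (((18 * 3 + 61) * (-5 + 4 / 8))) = -1 / 16100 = -0.00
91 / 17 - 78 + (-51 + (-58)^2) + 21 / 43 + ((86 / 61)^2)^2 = 32841545146751 / 10121309771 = 3244.79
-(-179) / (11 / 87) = 15573 / 11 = 1415.73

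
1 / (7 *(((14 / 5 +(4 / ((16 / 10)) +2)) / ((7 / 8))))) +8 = 2341 / 292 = 8.02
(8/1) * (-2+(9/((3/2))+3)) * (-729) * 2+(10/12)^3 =-17635843/216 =-81647.42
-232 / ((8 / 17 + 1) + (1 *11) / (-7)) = 6902 / 3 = 2300.67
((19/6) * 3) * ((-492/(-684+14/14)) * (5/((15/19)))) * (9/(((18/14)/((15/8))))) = 568.85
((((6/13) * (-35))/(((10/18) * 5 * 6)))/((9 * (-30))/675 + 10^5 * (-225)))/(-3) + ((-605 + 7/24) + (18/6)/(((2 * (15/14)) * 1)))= -52940307192421/87750001560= -603.31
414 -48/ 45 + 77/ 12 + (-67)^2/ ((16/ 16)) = 98167/ 20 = 4908.35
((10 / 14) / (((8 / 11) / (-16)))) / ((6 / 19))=-1045 / 21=-49.76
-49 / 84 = -7 / 12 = -0.58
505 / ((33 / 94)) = 47470 / 33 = 1438.48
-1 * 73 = -73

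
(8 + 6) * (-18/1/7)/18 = -2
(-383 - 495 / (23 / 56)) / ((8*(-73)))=36529 / 13432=2.72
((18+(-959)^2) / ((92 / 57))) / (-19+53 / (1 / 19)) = 2759097 / 4784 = 576.73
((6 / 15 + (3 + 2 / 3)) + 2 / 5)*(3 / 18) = 67 / 90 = 0.74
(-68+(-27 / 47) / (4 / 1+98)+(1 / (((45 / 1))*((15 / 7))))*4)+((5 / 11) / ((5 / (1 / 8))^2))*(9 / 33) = -67.96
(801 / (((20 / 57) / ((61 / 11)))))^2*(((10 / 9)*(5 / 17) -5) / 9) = -1244895069717 / 14960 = -83214911.08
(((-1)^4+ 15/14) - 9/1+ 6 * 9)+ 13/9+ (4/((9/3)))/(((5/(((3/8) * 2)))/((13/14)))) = 15341/315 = 48.70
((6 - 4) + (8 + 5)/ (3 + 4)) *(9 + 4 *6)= 127.29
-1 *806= -806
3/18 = 1/6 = 0.17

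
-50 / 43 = -1.16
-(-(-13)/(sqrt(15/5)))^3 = -2197*sqrt(3)/9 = -422.81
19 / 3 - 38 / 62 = 532 / 93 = 5.72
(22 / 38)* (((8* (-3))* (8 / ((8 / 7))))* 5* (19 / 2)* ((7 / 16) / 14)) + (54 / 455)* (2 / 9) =-525429 / 3640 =-144.35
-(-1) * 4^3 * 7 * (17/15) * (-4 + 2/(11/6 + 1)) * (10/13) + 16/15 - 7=-1292.50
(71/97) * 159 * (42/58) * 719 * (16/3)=323171.20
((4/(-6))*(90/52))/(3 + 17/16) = -48/169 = -0.28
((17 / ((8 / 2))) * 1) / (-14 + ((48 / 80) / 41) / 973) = -3390905 / 11170028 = -0.30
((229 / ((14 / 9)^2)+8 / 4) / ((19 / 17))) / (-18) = -321997 / 67032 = -4.80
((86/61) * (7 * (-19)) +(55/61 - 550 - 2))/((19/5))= -225275/1159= -194.37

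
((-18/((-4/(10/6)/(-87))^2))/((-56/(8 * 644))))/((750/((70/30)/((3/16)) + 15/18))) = 38524.81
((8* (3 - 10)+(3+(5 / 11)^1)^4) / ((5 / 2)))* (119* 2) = 120450848 / 14641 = 8226.95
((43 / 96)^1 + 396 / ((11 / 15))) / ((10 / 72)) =155649 / 40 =3891.22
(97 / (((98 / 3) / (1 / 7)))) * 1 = 291 / 686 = 0.42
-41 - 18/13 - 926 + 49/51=-641402/663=-967.42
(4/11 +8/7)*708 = 82128/77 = 1066.60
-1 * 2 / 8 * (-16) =4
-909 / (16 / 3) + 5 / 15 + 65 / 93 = -84025 / 496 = -169.41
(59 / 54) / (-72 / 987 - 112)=-19411 / 1991088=-0.01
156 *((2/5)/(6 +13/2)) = 624/125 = 4.99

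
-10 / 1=-10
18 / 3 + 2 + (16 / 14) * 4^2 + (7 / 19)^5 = 455719865 / 17332693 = 26.29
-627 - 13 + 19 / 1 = -621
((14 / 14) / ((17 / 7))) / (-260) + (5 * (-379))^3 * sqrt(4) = -13609984750.00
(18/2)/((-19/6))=-2.84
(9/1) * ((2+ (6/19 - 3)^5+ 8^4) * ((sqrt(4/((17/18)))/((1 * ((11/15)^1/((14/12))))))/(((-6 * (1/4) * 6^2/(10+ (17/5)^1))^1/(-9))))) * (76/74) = 41374362091671 * sqrt(34)/901690999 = 267554.98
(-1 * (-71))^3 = 357911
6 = 6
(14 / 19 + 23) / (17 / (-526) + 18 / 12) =118613 / 7334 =16.17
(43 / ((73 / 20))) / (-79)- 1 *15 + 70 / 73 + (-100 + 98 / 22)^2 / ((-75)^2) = -49328712908 / 3925164375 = -12.57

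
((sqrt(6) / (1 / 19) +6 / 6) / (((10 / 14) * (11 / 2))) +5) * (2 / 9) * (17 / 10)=6.46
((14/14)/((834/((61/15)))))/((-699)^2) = 0.00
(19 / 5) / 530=19 / 2650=0.01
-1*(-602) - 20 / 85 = 10230 / 17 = 601.76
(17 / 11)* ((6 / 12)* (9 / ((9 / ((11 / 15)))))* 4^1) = 34 / 15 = 2.27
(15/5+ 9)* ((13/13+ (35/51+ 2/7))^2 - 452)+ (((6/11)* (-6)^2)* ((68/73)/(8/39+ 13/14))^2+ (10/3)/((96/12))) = -6823936796777575435/1272253392344396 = -5363.66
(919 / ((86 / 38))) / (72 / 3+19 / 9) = 157149 / 10105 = 15.55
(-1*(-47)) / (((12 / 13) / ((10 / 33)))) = 3055 / 198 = 15.43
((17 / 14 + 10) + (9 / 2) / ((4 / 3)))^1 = 817 / 56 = 14.59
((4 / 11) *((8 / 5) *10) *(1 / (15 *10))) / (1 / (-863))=-27616 / 825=-33.47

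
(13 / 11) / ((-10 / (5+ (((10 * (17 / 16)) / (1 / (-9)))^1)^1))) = 1885 / 176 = 10.71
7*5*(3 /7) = 15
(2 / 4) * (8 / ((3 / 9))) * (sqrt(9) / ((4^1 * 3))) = 3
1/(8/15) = 15/8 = 1.88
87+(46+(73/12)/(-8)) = 12695/96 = 132.24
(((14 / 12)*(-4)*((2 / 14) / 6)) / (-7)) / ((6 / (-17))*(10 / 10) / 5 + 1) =85 / 4977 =0.02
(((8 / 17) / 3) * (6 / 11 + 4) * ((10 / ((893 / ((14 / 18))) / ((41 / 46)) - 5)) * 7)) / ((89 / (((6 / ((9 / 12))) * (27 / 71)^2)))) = 15621984000 / 30896630179921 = 0.00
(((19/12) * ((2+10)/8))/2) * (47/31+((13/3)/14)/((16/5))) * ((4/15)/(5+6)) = 638381/13749120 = 0.05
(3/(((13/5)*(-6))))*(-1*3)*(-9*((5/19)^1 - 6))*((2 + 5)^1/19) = 103005/9386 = 10.97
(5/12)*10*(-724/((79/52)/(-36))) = 5647200/79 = 71483.54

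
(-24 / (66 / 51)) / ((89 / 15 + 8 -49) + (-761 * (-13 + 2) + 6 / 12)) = -6120 / 2751023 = -0.00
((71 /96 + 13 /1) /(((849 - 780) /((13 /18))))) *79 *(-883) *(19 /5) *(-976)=1386306880361 /37260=37206303.82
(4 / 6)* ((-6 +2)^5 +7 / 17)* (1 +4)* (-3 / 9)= 174010 / 153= 1137.32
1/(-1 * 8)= -1/8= -0.12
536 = 536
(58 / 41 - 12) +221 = 8627 / 41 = 210.41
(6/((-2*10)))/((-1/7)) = 21/10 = 2.10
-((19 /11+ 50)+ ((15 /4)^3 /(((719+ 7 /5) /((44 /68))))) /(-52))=-115952620013 /2241654272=-51.73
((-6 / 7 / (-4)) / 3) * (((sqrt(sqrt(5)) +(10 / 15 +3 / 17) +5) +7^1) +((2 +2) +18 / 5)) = 5^(1 / 4) / 14 +5213 / 3570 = 1.57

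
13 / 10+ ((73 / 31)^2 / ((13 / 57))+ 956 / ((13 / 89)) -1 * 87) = 809988269 / 124930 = 6483.54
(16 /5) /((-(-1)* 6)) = 8 /15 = 0.53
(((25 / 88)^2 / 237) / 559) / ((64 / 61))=38125 / 65660694528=0.00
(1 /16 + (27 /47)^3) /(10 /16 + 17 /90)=18843795 /60840278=0.31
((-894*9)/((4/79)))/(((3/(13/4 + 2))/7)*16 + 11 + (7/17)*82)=-264741561/76754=-3449.22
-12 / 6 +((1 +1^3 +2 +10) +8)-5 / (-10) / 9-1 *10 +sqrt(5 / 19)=sqrt(95) / 19 +181 / 18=10.57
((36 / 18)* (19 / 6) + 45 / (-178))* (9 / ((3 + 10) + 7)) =9741 / 3560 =2.74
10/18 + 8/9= 13/9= 1.44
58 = 58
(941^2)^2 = 784076601361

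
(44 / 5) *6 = 264 / 5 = 52.80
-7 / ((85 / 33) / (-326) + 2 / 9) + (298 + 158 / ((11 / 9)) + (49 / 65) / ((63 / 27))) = 1953209957 / 4945655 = 394.93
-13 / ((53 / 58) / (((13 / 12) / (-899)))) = 169 / 9858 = 0.02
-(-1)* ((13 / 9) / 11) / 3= 13 / 297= 0.04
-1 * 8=-8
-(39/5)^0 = -1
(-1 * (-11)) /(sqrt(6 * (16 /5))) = 11 * sqrt(30) /24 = 2.51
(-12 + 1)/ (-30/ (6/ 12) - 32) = 11/ 92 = 0.12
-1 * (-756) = 756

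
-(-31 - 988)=1019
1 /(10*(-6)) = -1 /60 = -0.02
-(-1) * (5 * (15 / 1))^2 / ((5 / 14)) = 15750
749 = 749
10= 10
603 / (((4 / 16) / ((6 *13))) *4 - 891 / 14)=-164619 / 17371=-9.48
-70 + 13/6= -407/6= -67.83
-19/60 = -0.32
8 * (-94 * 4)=-3008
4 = 4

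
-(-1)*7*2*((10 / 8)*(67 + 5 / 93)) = 109130 / 93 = 1173.44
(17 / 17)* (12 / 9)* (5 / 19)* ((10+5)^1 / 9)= 100 / 171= 0.58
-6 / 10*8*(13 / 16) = -39 / 10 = -3.90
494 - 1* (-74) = 568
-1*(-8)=8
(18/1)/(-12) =-3/2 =-1.50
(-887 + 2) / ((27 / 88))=-25960 / 9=-2884.44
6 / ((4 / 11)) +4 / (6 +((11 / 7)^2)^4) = 8261392079 / 497895374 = 16.59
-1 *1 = -1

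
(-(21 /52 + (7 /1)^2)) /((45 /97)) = -249193 /2340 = -106.49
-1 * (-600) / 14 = 300 / 7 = 42.86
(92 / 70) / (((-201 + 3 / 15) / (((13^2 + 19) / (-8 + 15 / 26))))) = 56212 / 339101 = 0.17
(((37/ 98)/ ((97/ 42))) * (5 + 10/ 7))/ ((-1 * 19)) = -4995/ 90307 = -0.06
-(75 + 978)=-1053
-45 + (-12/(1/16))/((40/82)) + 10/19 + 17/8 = -435.95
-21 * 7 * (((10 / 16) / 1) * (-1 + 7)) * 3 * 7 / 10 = -9261 / 8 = -1157.62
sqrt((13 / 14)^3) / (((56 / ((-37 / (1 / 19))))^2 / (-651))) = -597498681*sqrt(182) / 87808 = -91799.13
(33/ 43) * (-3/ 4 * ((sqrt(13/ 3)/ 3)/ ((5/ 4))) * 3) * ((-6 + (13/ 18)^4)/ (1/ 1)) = 1322849 * sqrt(39)/ 1504656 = 5.49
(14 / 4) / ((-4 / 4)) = -7 / 2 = -3.50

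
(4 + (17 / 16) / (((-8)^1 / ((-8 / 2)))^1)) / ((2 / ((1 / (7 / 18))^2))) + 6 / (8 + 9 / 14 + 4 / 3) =5118723 / 328496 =15.58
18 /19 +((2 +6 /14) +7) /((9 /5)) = 2468 /399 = 6.19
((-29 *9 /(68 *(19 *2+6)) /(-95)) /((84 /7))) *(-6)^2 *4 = 783 /71060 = 0.01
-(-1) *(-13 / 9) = -13 / 9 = -1.44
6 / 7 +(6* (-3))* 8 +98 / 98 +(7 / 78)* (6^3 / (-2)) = -13817 / 91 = -151.84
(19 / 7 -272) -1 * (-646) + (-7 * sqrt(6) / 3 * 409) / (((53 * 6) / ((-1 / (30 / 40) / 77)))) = 818 * sqrt(6) / 15741 + 2637 / 7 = 376.84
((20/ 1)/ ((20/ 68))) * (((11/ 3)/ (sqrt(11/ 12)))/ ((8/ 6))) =34 * sqrt(33) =195.32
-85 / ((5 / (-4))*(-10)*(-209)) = 34 / 1045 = 0.03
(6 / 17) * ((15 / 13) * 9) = 810 / 221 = 3.67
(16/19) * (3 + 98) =1616/19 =85.05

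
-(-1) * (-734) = -734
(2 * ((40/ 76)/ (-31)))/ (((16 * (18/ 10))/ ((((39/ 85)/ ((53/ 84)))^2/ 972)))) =-0.00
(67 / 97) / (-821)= -67 / 79637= -0.00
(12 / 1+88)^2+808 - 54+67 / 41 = 440981 / 41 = 10755.63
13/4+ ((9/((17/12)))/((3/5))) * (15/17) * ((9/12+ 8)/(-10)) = -5693/1156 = -4.92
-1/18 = -0.06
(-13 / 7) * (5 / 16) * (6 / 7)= -0.50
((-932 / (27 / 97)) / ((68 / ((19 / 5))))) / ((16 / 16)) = -429419 / 2295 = -187.11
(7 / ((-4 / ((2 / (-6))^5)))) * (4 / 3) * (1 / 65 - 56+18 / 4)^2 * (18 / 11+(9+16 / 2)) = 1428502607 / 3011580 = 474.34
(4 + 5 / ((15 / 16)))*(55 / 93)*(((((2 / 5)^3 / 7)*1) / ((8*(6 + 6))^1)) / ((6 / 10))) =11 / 12555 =0.00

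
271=271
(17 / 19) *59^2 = 59177 / 19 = 3114.58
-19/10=-1.90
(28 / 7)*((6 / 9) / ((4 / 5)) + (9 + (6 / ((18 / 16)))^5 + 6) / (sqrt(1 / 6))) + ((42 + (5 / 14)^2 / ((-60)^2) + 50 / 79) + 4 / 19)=1956244573 / 42364224 + 4208884*sqrt(6) / 243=42472.59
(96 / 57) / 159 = 32 / 3021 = 0.01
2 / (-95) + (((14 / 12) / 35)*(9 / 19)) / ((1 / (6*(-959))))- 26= -11103 / 95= -116.87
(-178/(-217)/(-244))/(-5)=89/132370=0.00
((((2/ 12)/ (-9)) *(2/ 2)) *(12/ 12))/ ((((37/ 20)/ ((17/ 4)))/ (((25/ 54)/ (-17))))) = 125/ 107892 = 0.00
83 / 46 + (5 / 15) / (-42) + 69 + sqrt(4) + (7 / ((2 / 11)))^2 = 9013049 / 5796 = 1555.05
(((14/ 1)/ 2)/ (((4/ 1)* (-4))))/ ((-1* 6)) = 7/ 96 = 0.07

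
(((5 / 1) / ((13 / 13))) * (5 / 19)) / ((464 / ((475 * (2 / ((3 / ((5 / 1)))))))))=3125 / 696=4.49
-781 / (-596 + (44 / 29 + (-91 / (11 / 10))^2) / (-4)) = 2740529 / 8096420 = 0.34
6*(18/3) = 36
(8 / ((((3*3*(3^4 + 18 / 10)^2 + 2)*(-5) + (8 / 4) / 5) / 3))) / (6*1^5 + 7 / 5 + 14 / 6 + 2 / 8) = -600 / 77002049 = -0.00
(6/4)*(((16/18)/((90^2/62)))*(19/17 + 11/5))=5828/172125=0.03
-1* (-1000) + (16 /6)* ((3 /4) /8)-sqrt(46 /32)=4001 /4-sqrt(23) /4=999.05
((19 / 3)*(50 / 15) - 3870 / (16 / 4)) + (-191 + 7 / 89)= -1821971 / 1602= -1137.31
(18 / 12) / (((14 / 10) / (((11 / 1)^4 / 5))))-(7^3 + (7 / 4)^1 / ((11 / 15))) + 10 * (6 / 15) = 861159 / 308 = 2795.97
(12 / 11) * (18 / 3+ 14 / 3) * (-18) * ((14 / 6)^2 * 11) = -12544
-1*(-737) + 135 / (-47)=34504 / 47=734.13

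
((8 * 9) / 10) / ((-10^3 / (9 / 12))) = -27 / 5000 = -0.01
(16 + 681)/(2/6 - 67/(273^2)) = 2096.65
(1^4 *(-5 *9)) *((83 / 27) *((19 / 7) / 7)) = -7885 / 147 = -53.64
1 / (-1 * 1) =-1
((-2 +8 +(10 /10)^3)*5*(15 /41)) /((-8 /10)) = -2625 /164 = -16.01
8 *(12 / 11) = 96 / 11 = 8.73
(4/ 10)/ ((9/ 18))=4/ 5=0.80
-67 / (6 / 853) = -57151 / 6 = -9525.17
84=84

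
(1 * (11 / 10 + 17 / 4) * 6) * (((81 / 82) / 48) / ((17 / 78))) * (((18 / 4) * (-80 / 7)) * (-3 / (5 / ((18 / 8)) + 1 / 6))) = 82137159 / 419594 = 195.75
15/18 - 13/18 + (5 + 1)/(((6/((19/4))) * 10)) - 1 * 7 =-2309/360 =-6.41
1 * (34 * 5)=170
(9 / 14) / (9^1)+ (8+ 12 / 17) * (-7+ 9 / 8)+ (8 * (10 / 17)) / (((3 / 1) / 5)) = -15434 / 357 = -43.23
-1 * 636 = -636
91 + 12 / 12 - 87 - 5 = 0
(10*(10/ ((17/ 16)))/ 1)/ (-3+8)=320/ 17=18.82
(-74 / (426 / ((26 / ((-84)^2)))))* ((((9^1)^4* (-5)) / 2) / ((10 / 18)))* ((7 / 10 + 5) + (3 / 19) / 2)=109.21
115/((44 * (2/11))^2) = 115/64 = 1.80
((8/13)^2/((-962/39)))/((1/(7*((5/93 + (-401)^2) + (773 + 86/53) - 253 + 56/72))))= -534349741408/30821037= -17337.18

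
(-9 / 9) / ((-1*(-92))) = -1 / 92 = -0.01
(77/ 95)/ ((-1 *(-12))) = 77/ 1140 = 0.07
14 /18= 0.78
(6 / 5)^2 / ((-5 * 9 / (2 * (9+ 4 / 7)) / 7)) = -536 / 125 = -4.29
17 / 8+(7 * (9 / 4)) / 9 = 31 / 8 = 3.88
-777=-777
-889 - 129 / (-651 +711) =-17823 / 20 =-891.15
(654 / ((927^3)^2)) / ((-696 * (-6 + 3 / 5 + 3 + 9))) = -545 / 2429127630477290210292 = -0.00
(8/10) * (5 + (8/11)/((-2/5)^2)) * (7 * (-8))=-4704/11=-427.64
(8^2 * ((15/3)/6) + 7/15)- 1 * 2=259/5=51.80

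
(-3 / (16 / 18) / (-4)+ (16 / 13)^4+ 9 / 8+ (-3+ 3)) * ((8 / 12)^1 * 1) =3896495 / 1370928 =2.84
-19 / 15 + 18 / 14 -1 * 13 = -1363 / 105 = -12.98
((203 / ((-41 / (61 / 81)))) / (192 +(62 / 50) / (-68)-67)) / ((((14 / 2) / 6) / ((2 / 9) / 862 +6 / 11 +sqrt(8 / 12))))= -6014600 * sqrt(6) / 705609549-140049961000 / 10035884615427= -0.03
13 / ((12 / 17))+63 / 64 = 3725 / 192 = 19.40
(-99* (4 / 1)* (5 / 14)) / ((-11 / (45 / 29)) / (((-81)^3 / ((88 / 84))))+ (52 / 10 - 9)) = 71027089650 / 1908397613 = 37.22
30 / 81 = 10 / 27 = 0.37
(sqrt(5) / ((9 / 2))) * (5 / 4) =5 * sqrt(5) / 18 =0.62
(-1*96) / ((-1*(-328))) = -12 / 41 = -0.29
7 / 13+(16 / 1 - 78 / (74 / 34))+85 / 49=-413982 / 23569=-17.56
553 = 553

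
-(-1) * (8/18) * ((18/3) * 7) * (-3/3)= -18.67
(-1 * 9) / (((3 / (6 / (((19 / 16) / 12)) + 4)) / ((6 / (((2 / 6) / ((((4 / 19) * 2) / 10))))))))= -265248 / 1805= -146.95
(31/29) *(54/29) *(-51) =-85374/841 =-101.51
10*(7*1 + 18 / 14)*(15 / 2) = 4350 / 7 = 621.43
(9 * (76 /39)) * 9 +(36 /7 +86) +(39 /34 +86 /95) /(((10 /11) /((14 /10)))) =3705716403 /14696500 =252.15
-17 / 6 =-2.83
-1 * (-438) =438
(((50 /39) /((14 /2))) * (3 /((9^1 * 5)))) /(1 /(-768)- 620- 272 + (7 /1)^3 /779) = -1994240 /145617102267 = -0.00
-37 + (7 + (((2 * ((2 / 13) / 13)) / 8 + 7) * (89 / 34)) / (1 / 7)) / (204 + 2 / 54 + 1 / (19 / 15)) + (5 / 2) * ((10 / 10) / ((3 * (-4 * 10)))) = -65859200767 / 1811300088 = -36.36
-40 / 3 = -13.33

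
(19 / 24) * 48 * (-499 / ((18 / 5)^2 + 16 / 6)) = -711075 / 586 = -1213.44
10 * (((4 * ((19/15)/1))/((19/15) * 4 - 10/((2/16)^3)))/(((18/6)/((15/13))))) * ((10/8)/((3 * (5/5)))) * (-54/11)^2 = -1154250/30171713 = -0.04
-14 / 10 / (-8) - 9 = -8.82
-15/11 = -1.36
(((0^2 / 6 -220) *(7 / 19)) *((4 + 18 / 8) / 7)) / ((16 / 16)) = -1375 / 19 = -72.37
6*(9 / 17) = 54 / 17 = 3.18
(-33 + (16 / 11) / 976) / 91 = -22142 / 61061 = -0.36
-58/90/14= -29/630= -0.05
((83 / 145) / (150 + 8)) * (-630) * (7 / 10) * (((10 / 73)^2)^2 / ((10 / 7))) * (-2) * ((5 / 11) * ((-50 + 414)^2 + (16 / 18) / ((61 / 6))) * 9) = 642676059648000 / 1505362357169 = 426.92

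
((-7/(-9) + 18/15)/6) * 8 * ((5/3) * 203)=72268/81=892.20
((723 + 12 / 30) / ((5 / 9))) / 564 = 10851 / 4700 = 2.31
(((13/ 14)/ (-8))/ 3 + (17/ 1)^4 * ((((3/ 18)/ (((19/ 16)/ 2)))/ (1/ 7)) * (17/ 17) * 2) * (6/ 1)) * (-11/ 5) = -138294737251/ 31920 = -4332541.89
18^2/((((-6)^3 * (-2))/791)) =2373/4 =593.25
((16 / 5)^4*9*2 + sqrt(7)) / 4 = sqrt(7) / 4 + 294912 / 625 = 472.52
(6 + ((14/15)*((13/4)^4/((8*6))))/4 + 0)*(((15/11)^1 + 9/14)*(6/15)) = 248412001/47308800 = 5.25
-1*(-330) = 330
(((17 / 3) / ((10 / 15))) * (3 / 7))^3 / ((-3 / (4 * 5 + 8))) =-44217 / 98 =-451.19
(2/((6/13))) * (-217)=-2821/3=-940.33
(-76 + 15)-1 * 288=-349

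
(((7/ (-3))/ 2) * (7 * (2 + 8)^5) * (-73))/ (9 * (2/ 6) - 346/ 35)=-6259750000/ 723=-8658022.13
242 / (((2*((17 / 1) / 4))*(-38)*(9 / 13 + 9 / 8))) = -25168 / 61047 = -0.41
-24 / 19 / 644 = -6 / 3059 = -0.00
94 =94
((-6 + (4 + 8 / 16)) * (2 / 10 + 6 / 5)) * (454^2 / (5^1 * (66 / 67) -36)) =24167101 / 1735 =13929.16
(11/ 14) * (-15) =-165/ 14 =-11.79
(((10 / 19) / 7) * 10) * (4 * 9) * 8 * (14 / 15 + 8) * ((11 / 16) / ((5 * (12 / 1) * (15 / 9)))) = 8844 / 665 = 13.30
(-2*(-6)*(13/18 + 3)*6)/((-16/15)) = -1005/4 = -251.25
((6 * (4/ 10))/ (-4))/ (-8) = 3/ 40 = 0.08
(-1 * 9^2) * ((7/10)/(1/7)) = -3969/10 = -396.90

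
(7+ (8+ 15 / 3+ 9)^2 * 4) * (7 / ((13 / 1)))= 13601 / 13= 1046.23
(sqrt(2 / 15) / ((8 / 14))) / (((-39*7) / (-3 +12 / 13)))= 3*sqrt(30) / 3380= 0.00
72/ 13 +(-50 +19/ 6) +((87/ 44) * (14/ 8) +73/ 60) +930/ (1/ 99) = 3158585671/ 34320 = 92033.38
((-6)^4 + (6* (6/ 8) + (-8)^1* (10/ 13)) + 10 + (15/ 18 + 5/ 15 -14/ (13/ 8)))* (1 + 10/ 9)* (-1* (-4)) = 10951.58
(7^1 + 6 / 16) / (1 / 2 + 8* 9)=59 / 580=0.10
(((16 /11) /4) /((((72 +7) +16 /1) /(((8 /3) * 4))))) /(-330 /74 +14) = 4736 /1106655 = 0.00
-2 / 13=-0.15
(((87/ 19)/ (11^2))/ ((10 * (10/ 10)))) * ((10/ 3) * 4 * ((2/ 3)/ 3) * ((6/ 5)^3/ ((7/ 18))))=100224/ 2011625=0.05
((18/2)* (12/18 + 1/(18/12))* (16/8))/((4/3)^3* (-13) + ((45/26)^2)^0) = -648/805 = -0.80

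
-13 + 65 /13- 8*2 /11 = -104 /11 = -9.45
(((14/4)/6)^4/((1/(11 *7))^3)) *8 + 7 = 1096153877/2592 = 422898.87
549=549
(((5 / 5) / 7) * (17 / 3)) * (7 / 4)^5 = 40817 / 3072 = 13.29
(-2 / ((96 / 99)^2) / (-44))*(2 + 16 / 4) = 297 / 1024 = 0.29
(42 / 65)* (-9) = -378 / 65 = -5.82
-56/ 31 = -1.81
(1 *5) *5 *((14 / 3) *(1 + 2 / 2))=700 / 3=233.33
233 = 233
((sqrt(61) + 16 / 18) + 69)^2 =1258 * sqrt(61) / 9 + 400582 / 81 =6037.16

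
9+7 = 16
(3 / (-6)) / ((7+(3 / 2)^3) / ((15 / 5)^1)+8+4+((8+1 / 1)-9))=-0.03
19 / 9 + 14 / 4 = 5.61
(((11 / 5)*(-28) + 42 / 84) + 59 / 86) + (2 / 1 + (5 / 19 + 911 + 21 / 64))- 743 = 28804761 / 261440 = 110.18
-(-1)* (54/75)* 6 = 108/25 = 4.32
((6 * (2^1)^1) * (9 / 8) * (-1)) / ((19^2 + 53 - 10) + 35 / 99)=-2673 / 80062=-0.03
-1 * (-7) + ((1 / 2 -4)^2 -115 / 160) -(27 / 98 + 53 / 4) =7849 / 1568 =5.01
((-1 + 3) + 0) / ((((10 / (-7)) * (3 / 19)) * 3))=-133 / 45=-2.96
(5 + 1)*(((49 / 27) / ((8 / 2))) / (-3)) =-49 / 54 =-0.91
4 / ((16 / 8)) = 2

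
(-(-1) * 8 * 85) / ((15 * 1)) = 136 / 3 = 45.33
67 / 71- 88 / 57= -2429 / 4047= -0.60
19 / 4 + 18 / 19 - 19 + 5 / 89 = -89599 / 6764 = -13.25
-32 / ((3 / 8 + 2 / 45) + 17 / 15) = -11520 / 559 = -20.61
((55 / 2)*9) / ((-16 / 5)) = -2475 / 32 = -77.34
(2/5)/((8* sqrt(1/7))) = sqrt(7)/20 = 0.13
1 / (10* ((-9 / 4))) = -2 / 45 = -0.04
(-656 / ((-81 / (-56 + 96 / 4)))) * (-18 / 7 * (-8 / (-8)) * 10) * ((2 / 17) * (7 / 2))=419840 / 153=2744.05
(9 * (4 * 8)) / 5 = 57.60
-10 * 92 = -920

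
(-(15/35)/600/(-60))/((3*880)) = 1/221760000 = 0.00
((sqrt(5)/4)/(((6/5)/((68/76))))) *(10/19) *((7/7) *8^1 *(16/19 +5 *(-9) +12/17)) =-701750 *sqrt(5)/20577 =-76.26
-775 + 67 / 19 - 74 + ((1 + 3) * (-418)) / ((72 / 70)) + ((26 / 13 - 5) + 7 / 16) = -6767747 / 2736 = -2473.59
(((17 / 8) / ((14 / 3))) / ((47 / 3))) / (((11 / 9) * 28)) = 1377 / 1621312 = 0.00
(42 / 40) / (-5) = -21 / 100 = -0.21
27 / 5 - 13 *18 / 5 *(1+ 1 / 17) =-3753 / 85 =-44.15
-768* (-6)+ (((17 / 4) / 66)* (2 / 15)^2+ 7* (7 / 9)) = 68509667 / 14850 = 4613.45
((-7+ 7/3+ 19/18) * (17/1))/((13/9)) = -42.50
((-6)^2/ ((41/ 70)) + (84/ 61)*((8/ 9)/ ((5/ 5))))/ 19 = 470344/ 142557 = 3.30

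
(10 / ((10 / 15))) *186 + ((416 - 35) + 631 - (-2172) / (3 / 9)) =10318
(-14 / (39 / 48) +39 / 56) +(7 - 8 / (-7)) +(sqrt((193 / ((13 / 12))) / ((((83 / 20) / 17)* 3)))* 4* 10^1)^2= 23517700953 / 60424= 389211.26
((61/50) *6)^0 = 1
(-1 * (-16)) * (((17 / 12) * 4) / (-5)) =-272 / 15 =-18.13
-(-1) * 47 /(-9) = -47 /9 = -5.22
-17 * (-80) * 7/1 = 9520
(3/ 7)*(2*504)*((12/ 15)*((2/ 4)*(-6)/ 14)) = -2592/ 35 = -74.06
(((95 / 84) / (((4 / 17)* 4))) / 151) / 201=0.00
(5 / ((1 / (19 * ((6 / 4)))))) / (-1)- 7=-299 / 2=-149.50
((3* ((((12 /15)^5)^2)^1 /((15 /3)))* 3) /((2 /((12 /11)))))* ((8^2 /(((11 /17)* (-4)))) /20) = -3850371072 /29541015625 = -0.13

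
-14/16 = -7/8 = -0.88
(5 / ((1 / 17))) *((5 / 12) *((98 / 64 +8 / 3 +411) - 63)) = 14369675 / 1152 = 12473.68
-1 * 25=-25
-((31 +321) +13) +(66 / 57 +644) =5323 / 19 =280.16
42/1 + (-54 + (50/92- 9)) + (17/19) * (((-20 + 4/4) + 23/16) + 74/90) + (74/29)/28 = -2257459249/63871920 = -35.34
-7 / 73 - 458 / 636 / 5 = -27847 / 116070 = -0.24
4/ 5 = 0.80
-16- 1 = -17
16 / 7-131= -901 / 7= -128.71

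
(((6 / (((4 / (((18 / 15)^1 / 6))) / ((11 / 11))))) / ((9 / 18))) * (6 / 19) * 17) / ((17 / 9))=162 / 95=1.71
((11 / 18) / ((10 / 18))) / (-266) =-11 / 2660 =-0.00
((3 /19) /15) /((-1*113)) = -0.00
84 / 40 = 21 / 10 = 2.10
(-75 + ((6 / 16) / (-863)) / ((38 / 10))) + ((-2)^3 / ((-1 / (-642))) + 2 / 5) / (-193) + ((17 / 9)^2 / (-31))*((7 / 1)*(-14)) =-11796095470637 / 317854533240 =-37.11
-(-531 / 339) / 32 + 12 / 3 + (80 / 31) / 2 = 598511 / 112096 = 5.34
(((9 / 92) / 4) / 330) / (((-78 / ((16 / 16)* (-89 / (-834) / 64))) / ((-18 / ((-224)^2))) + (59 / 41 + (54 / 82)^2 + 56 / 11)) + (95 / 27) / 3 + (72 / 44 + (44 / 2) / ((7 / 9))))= 254484909 / 447770586383097757600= 0.00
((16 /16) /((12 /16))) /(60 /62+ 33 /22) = 248 /459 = 0.54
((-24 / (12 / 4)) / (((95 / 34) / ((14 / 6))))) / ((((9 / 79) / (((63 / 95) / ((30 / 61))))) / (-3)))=32113816 / 135375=237.22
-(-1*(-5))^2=-25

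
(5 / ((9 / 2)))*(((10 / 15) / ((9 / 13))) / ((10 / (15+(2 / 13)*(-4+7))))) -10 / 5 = -0.35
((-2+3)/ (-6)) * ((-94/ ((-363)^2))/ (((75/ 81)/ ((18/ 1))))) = 846/ 366025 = 0.00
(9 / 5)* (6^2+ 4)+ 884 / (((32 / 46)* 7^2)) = 19195 / 196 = 97.93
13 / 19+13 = 260 / 19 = 13.68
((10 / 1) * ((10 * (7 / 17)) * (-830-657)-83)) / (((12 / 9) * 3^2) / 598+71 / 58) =-18295983420 / 366809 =-49878.77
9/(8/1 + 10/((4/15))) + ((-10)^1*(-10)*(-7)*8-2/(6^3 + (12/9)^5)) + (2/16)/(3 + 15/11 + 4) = -2508722555631/448002464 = -5599.80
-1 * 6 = -6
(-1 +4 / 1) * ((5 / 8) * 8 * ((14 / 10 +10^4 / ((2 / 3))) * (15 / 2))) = 3375315 / 2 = 1687657.50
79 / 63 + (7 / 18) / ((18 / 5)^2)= 52417 / 40824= 1.28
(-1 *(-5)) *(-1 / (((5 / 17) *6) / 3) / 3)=-2.83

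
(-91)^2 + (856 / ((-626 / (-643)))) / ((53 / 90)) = 162141869 / 16589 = 9774.06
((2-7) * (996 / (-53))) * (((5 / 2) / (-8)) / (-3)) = 2075 / 212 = 9.79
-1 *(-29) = 29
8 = 8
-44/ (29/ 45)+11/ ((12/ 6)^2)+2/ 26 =-98697/ 1508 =-65.45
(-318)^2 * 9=910116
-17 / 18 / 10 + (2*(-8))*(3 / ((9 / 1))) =-977 / 180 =-5.43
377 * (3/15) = 75.40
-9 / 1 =-9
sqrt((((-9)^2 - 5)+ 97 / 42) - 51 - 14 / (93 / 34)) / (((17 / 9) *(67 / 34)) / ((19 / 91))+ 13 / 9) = 57 *sqrt(4179854) / 476749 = 0.24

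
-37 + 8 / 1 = -29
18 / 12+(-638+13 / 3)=-3793 / 6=-632.17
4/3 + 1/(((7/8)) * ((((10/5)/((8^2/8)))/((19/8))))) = 256/21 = 12.19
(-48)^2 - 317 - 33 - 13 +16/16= 1942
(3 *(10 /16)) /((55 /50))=1.70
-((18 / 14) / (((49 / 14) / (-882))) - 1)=325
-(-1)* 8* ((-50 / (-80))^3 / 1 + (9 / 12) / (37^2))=171509 / 87616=1.96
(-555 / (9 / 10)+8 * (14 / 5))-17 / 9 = -26827 / 45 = -596.16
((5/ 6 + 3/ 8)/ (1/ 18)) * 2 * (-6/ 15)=-87/ 5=-17.40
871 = 871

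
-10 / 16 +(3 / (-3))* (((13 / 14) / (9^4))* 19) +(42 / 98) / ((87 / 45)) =-4326107 / 10655064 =-0.41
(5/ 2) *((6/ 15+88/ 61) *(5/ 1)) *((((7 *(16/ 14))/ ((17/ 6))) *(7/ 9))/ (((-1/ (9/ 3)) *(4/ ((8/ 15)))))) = -62944/ 3111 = -20.23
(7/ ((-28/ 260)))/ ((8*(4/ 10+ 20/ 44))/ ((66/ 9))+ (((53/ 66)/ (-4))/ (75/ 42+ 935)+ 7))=-1237793700/ 151049243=-8.19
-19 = -19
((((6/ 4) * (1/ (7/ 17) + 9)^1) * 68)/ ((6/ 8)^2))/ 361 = 5.74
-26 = -26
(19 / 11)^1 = 19 / 11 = 1.73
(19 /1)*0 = 0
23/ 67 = 0.34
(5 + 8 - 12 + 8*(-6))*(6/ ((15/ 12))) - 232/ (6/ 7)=-7444/ 15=-496.27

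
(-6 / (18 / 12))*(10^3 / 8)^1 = -500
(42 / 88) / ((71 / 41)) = 861 / 3124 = 0.28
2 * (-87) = -174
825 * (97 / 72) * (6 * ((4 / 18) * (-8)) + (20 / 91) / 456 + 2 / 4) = -351656525 / 31122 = -11299.29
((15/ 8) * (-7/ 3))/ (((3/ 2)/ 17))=-595/ 12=-49.58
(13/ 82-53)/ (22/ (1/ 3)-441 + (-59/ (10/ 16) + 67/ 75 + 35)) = 324975/ 2666066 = 0.12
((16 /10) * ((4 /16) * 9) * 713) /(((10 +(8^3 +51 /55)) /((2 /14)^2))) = 47058 /469763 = 0.10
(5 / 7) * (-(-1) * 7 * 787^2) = 3096845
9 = 9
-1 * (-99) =99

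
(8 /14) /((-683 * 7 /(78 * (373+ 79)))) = -141024 /33467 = -4.21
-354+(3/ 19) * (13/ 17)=-114303/ 323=-353.88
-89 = -89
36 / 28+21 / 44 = 543 / 308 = 1.76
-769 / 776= -0.99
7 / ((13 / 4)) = 28 / 13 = 2.15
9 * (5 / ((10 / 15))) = 135 / 2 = 67.50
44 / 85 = 0.52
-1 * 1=-1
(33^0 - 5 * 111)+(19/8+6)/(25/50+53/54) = -175471/320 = -548.35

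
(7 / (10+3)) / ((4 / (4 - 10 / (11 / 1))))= 119 / 286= 0.42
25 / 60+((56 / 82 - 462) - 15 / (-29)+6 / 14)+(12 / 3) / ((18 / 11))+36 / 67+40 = -8370761369 / 20075076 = -416.97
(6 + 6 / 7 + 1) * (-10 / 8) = -275 / 28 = -9.82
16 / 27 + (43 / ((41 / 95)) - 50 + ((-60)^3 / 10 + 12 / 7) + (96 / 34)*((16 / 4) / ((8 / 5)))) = -2837660573 / 131733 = -21541.00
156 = 156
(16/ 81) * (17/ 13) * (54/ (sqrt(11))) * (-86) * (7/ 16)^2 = -35819 * sqrt(11)/ 1716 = -69.23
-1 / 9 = -0.11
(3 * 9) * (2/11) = 54/11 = 4.91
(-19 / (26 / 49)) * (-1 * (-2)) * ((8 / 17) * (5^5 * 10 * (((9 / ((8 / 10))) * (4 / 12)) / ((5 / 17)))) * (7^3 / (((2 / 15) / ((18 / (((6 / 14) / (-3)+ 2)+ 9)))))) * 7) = -5211483046875 / 13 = -400883311298.08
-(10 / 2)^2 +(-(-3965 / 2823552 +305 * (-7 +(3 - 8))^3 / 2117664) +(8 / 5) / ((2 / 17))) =-157409039 / 14117760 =-11.15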